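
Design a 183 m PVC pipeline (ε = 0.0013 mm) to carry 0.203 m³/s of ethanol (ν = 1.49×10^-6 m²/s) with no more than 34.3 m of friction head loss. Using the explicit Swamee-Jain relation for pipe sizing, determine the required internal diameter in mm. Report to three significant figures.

Swamee-Jain (Type III): D = 0.66·[ε^1.25·(LQ²/(gh_f))^4.75 + ν·Q^9.4·(L/(gh_f))^5.2]^0.04
LQ²/(gh_f) = 0.02241; L/(gh_f) = 0.5439
Term 1 = ε^1.25·(…)^4.75 = 6.42×10^-16; Term 2 = ν·Q^9.4·(…)^5.2 = 1.94×10^-14
D = 0.66·(6.42×10^-16 + 1.94×10^-14)^0.04 = 0.1869 m = 187 mm
Check: V = 7.40 m/s, Re = 9.28×10^5, f = 0.01192, h_f = 32.6 m ≈ 34.3 m ✓

D ≈ 187 mm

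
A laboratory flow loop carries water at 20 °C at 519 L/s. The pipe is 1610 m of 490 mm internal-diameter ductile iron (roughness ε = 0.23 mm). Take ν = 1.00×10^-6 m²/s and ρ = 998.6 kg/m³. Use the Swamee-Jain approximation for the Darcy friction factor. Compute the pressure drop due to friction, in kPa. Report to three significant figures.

V = 4Q/(πD²) = 4·0.519/(π·0.490²) = 2.752 m/s
Re = VD/ν = 2.752·0.490/1.00×10^-6 = 1.35×10^6 → turbulent
ε/D = 0.23/490 = 4.69×10^-4
Swamee-Jain: f = 0.01695
h_f = f(L/D)V²/(2g) = 0.01695·(1610/0.490)·2.752²/(2·9.81) = 21.50 m
Δp = ρg·h_f = 998.6·9.81·21.50 = 210.6 kPa

Δp ≈ 211 kPa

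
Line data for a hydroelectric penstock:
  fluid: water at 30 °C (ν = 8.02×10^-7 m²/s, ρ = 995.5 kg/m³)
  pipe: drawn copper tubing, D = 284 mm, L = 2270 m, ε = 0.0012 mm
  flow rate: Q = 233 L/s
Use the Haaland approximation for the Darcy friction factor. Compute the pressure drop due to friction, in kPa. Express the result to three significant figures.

V = 4Q/(πD²) = 4·0.233/(π·0.284²) = 3.678 m/s
Re = VD/ν = 3.678·0.284/8.02×10^-7 = 1.30×10^6 → turbulent
ε/D = 0.0012/284 = 4.23×10^-6
Haaland: f = 0.01117
h_f = f(L/D)V²/(2g) = 0.01117·(2270/0.284)·3.678²/(2·9.81) = 61.58 m
Δp = ρg·h_f = 995.5·9.81·61.58 = 601.4 kPa

Δp ≈ 601 kPa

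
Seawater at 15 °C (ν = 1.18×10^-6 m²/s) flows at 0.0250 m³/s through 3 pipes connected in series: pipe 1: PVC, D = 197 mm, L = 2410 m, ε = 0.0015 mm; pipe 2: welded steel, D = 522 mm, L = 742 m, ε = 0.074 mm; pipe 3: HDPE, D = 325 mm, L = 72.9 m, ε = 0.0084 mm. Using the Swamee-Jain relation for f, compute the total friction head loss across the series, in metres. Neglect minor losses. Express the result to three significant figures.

H ≈ 7.09 m

Pipe 1: V = 0.8202 m/s, Re = 1.37×10^5, ε/D = 7.61×10^-6, f = 0.01680, h_1 = f(L/D)V²/2g = 7.047 m
Pipe 2: V = 0.1168 m/s, Re = 5.17×10^4, ε/D = 1.42×10^-4, f = 0.02119, h_2 = f(L/D)V²/2g = 0.02095 m
Pipe 3: V = 0.3014 m/s, Re = 8.30×10^4, ε/D = 2.58×10^-5, f = 0.01872, h_3 = f(L/D)V²/2g = 0.01944 m
Series → Q common, losses add: H = Σh = 7.088 m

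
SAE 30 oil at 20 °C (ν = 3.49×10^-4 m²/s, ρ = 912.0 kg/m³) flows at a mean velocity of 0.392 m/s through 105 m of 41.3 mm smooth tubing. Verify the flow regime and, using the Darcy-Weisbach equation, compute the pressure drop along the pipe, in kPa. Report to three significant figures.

Δp ≈ 246 kPa

Re = VD/ν = 0.392·0.04130/3.49×10^-4 = 46.4 → laminar (Re < 2300)
f = 64/Re = 1.380
h_f = f(L/D)V²/(2g) = 1.380·(105/0.04130)·0.392²/(2·9.81) = 27.47 m
Δp = ρg·h_f = 912.0·9.81·27.47 = 245.8 kPa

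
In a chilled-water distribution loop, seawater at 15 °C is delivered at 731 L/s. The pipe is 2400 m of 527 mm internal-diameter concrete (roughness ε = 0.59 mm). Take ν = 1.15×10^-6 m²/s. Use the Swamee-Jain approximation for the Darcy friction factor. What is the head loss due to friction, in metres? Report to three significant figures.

h_f ≈ 53.3 m

V = 4Q/(πD²) = 4·0.731/(π·0.527²) = 3.351 m/s
Re = VD/ν = 3.351·0.527/1.15×10^-6 = 1.54×10^6 → turbulent
ε/D = 0.59/527 = 0.00112
Swamee-Jain: f = 0.02044
h_f = f(L/D)V²/(2g) = 0.02044·(2400/0.527)·3.351²/(2·9.81) = 53.28 m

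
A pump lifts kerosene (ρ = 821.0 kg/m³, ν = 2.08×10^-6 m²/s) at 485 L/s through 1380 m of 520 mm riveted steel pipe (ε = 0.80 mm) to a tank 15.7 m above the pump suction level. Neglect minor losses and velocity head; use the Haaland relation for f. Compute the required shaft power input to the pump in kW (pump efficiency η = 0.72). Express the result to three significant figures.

P_shaft ≈ 170 kW

V = 4Q/(πD²) = 2.284 m/s; Re = 5.71×10^5; ε/D = 0.00154; f = 0.02225
h_f = f(L/D)V²/2g = 15.70 m
Total head H = z + h_f = 15.7 + 15.70 = 31.40 m
P_hyd = ρgQH = 821.0·9.81·0.485·31.40 = 122.6 kW
P_shaft = P_hyd/η = 122.6/0.72 = 170.3 kW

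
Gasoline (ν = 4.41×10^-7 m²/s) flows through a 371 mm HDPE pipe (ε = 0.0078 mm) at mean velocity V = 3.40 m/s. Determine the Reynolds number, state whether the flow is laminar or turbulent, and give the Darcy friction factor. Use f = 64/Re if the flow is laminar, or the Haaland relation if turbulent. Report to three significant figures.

Re ≈ 2.86×10^6; turbulent; f ≈ 0.0106

Re = VD/ν = 3.400·0.371/4.41×10^-7 = 2.86×10^6
Re > 4000 → turbulent; ε/D = 2.10×10^-5
Haaland: f = 0.01056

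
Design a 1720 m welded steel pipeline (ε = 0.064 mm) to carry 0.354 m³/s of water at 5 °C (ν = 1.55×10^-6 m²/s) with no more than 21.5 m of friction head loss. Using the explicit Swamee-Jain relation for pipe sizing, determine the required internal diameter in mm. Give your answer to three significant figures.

D ≈ 418 mm

Swamee-Jain (Type III): D = 0.66·[ε^1.25·(LQ²/(gh_f))^4.75 + ν·Q^9.4·(L/(gh_f))^5.2]^0.04
LQ²/(gh_f) = 1.022; L/(gh_f) = 8.155
Term 1 = ε^1.25·(…)^4.75 = 6.35×10^-6; Term 2 = ν·Q^9.4·(…)^5.2 = 4.90×10^-6
D = 0.66·(6.35×10^-6 + 4.90×10^-6)^0.04 = 0.4184 m = 418 mm
Check: V = 2.57 m/s, Re = 6.95×10^5, f = 0.01461, h_f = 20.3 m ≈ 21.5 m ✓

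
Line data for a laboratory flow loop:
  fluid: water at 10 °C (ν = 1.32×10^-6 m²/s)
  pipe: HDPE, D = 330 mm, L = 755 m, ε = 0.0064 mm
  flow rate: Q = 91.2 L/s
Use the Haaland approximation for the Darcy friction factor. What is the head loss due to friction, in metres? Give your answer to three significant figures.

V = 4Q/(πD²) = 4·0.0912/(π·0.330²) = 1.066 m/s
Re = VD/ν = 1.066·0.330/1.32×10^-6 = 2.67×10^5 → turbulent
ε/D = 0.0064/330 = 1.94×10^-5
Haaland: f = 0.01481
h_f = f(L/D)V²/(2g) = 0.01481·(755/0.330)·1.066²/(2·9.81) = 1.964 m

h_f ≈ 1.96 m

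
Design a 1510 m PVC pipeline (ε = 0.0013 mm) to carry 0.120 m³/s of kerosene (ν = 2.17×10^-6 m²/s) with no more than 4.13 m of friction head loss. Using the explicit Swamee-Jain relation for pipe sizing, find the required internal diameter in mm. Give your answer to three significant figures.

D ≈ 375 mm

Swamee-Jain (Type III): D = 0.66·[ε^1.25·(LQ²/(gh_f))^4.75 + ν·Q^9.4·(L/(gh_f))^5.2]^0.04
LQ²/(gh_f) = 0.5367; L/(gh_f) = 37.27
Term 1 = ε^1.25·(…)^4.75 = 2.28×10^-9; Term 2 = ν·Q^9.4·(…)^5.2 = 7.11×10^-7
D = 0.66·(2.28×10^-9 + 7.11×10^-7)^0.04 = 0.3747 m = 375 mm
Check: V = 1.09 m/s, Re = 1.88×10^5, f = 0.01575, h_f = 3.83 m ≈ 4.13 m ✓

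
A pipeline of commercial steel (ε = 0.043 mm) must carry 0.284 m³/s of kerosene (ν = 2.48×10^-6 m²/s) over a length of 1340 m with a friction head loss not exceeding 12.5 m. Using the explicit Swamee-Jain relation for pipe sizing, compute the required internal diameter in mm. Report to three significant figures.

Swamee-Jain (Type III): D = 0.66·[ε^1.25·(LQ²/(gh_f))^4.75 + ν·Q^9.4·(L/(gh_f))^5.2]^0.04
LQ²/(gh_f) = 0.8814; L/(gh_f) = 10.93
Term 1 = ε^1.25·(…)^4.75 = 1.91×10^-6; Term 2 = ν·Q^9.4·(…)^5.2 = 4.53×10^-6
D = 0.66·(1.91×10^-6 + 4.53×10^-6)^0.04 = 0.4092 m = 409 mm
Check: V = 2.16 m/s, Re = 3.56×10^5, f = 0.01513, h_f = 11.8 m ≈ 12.5 m ✓

D ≈ 409 mm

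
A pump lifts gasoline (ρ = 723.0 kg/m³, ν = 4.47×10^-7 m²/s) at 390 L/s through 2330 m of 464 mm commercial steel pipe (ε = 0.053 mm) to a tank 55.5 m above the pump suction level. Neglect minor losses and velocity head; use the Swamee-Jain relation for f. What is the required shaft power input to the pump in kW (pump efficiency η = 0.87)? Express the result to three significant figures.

P_shaft ≈ 233 kW

V = 4Q/(πD²) = 2.306 m/s; Re = 2.39×10^6; ε/D = 1.14×10^-4; f = 0.01301
h_f = f(L/D)V²/2g = 17.71 m
Total head H = z + h_f = 55.5 + 17.71 = 73.21 m
P_hyd = ρgQH = 723.0·9.81·0.390·73.21 = 202.5 kW
P_shaft = P_hyd/η = 202.5/0.87 = 232.8 kW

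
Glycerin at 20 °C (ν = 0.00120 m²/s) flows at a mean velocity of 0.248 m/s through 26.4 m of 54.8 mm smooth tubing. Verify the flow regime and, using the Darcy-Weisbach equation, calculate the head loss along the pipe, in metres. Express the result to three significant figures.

h_f ≈ 8.53 m

Re = VD/ν = 0.248·0.05480/0.00120 = 11.3 → laminar (Re < 2300)
f = 64/Re = 5.651
h_f = f(L/D)V²/(2g) = 5.651·(26.4/0.05480)·0.248²/(2·9.81) = 8.534 m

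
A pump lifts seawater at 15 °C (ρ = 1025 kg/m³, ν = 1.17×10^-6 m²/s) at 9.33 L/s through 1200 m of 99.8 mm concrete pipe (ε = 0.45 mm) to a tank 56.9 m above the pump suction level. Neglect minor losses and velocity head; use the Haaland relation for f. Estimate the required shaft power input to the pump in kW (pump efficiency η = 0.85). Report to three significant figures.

P_shaft ≈ 9.20 kW

V = 4Q/(πD²) = 1.193 m/s; Re = 1.02×10^5; ε/D = 0.00451; f = 0.03039
h_f = f(L/D)V²/2g = 26.49 m
Total head H = z + h_f = 56.9 + 26.49 = 83.39 m
P_hyd = ρgQH = 1025·9.81·0.00933·83.39 = 7.824 kW
P_shaft = P_hyd/η = 7.824/0.85 = 9.204 kW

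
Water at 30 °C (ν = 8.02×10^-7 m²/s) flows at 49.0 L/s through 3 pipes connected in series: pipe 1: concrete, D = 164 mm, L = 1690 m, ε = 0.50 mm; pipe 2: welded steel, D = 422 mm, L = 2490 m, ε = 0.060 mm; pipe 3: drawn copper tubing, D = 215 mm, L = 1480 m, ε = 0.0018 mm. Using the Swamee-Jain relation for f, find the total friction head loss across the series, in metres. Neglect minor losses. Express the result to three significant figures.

Pipe 1: V = 2.320 m/s, Re = 4.74×10^5, ε/D = 0.00305, f = 0.02668, h_1 = f(L/D)V²/2g = 75.40 m
Pipe 2: V = 0.3503 m/s, Re = 1.84×10^5, ε/D = 1.42×10^-4, f = 0.01692, h_2 = f(L/D)V²/2g = 0.6244 m
Pipe 3: V = 1.350 m/s, Re = 3.62×10^5, ε/D = 8.37×10^-6, f = 0.01399, h_3 = f(L/D)V²/2g = 8.943 m
Series → Q common, losses add: H = Σh = 84.97 m

H ≈ 85.0 m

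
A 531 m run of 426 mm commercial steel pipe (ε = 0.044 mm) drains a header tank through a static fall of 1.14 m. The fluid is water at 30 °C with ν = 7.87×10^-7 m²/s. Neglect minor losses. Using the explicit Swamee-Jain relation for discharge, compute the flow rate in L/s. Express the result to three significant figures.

Swamee-Jain (Type II): Q = -0.965·√(gD⁵h_f/L)·ln[ε/(3.7D) + √(3.17ν²L/(gD³h_f))]
√(gD⁵h_f/L) = √(9.81·0.426⁵·1.14/531) = 0.01719
ε/(3.7D) = 2.79×10^-5; √(3.17ν²L/(gD³h_f)) = 3.47×10^-5
Q = -0.965·0.01719·ln(6.264×10^-5) = 0.1605 m³/s
Check: V = 1.13 m/s, Re = 6.10×10^5, f = 0.01420, h_f = 1.14 m ≈ 1.14 m ✓

Q ≈ 161 L/s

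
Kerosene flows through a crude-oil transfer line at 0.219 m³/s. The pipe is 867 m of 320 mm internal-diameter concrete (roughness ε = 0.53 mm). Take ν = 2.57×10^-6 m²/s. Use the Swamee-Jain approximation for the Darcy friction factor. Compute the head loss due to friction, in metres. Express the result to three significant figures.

h_f ≈ 23.6 m

V = 4Q/(πD²) = 4·0.219/(π·0.320²) = 2.723 m/s
Re = VD/ν = 2.723·0.320/2.57×10^-6 = 3.39×10^5 → turbulent
ε/D = 0.53/320 = 0.00166
Swamee-Jain: f = 0.02304
h_f = f(L/D)V²/(2g) = 0.02304·(867/0.320)·2.723²/(2·9.81) = 23.59 m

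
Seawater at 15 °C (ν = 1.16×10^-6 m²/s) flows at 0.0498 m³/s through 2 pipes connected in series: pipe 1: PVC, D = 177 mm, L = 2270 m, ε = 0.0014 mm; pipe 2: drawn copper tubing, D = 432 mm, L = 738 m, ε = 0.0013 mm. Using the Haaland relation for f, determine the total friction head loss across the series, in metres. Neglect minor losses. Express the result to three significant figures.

Pipe 1: V = 2.024 m/s, Re = 3.09×10^5, ε/D = 7.91×10^-6, f = 0.01433, h_1 = f(L/D)V²/2g = 38.37 m
Pipe 2: V = 0.3398 m/s, Re = 1.27×10^5, ε/D = 3.01×10^-6, f = 0.01699, h_2 = f(L/D)V²/2g = 0.1708 m
Series → Q common, losses add: H = Σh = 38.54 m

H ≈ 38.5 m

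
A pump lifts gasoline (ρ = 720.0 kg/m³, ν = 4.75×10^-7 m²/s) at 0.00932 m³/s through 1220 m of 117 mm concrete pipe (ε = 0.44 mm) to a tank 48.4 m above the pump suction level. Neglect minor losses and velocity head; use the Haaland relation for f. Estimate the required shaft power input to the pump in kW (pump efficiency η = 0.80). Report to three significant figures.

V = 4Q/(πD²) = 0.8669 m/s; Re = 2.14×10^5; ε/D = 0.00376; f = 0.02845
h_f = f(L/D)V²/2g = 11.36 m
Total head H = z + h_f = 48.4 + 11.36 = 59.76 m
P_hyd = ρgQH = 720.0·9.81·0.00932·59.76 = 3.934 kW
P_shaft = P_hyd/η = 3.934/0.80 = 4.918 kW

P_shaft ≈ 4.92 kW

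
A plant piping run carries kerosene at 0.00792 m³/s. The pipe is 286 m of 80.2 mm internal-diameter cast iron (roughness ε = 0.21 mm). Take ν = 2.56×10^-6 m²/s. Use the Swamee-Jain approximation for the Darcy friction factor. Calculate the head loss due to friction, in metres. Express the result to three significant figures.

h_f ≈ 12.6 m

V = 4Q/(πD²) = 4·0.00792/(π·0.0802²) = 1.568 m/s
Re = VD/ν = 1.568·0.0802/2.56×10^-6 = 4.91×10^4 → turbulent
ε/D = 0.21/80.2 = 0.00262
Swamee-Jain: f = 0.02819
h_f = f(L/D)V²/(2g) = 0.02819·(286/0.0802)·1.568²/(2·9.81) = 12.59 m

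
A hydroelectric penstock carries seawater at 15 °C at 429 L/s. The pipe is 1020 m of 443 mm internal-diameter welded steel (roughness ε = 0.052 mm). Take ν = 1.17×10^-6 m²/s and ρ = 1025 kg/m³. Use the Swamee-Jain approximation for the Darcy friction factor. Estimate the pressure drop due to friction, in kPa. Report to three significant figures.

Δp ≈ 125 kPa

V = 4Q/(πD²) = 4·0.429/(π·0.443²) = 2.783 m/s
Re = VD/ν = 2.783·0.443/1.17×10^-6 = 1.05×10^6 → turbulent
ε/D = 0.052/443 = 1.17×10^-4
Swamee-Jain: f = 0.01370
h_f = f(L/D)V²/(2g) = 0.01370·(1020/0.443)·2.783²/(2·9.81) = 12.46 m
Δp = ρg·h_f = 1025·9.81·12.46 = 125.3 kPa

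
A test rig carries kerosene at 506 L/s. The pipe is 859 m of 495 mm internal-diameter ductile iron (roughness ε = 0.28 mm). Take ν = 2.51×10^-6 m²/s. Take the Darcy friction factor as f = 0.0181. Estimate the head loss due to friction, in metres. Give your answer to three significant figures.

h_f ≈ 11.1 m

V = 4Q/(πD²) = 4·0.506/(π·0.495²) = 2.629 m/s
h_f = f(L/D)V²/(2g) = 0.01810·(859/0.495)·2.629²/(2·9.81) = 11.07 m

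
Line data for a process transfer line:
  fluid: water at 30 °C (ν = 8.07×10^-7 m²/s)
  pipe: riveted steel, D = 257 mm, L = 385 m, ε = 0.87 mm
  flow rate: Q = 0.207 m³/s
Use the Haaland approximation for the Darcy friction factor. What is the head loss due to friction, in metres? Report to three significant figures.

h_f ≈ 33.1 m

V = 4Q/(πD²) = 4·0.207/(π·0.257²) = 3.990 m/s
Re = VD/ν = 3.990·0.257/8.07×10^-7 = 1.27×10^6 → turbulent
ε/D = 0.87/257 = 0.00339
Haaland: f = 0.02722
h_f = f(L/D)V²/(2g) = 0.02722·(385/0.257)·3.990²/(2·9.81) = 33.09 m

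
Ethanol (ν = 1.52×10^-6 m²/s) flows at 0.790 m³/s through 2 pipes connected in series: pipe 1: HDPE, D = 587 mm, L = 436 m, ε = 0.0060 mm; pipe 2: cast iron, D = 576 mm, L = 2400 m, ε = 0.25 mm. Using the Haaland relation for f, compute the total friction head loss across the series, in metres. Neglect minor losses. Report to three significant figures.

H ≈ 36.2 m

Pipe 1: V = 2.919 m/s, Re = 1.13×10^6, ε/D = 1.02×10^-5, f = 0.01156, h_1 = f(L/D)V²/2g = 3.728 m
Pipe 2: V = 3.032 m/s, Re = 1.15×10^6, ε/D = 4.34×10^-4, f = 0.01664, h_2 = f(L/D)V²/2g = 32.48 m
Series → Q common, losses add: H = Σh = 36.21 m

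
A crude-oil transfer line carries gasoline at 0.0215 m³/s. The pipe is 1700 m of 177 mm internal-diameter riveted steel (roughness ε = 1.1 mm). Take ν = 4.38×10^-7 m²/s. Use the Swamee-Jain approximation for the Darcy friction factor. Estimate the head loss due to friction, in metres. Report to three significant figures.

V = 4Q/(πD²) = 4·0.0215/(π·0.177²) = 0.8738 m/s
Re = VD/ν = 0.8738·0.177/4.38×10^-7 = 3.53×10^5 → turbulent
ε/D = 1.1/177 = 0.00621
Swamee-Jain: f = 0.03282
h_f = f(L/D)V²/(2g) = 0.03282·(1700/0.177)·0.8738²/(2·9.81) = 12.27 m

h_f ≈ 12.3 m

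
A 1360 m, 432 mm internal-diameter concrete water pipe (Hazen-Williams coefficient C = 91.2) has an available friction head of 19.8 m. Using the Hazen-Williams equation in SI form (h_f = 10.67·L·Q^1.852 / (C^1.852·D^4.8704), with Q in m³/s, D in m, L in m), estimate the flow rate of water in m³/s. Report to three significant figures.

Rearranging: Q = [h_f·C^1.852·D^4.8704 / (10.67·L)]^(1/1.852)
Q = [19.8·91.2^1.852·0.432^4.8704 / (10.67·1360)]^0.540 = 0.2847 m³/s

Q ≈ 0.285 m³/s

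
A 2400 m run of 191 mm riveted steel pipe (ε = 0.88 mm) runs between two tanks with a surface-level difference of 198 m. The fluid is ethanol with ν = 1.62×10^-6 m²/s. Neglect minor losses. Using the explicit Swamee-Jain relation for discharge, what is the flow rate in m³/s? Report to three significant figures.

Swamee-Jain (Type II): Q = -0.965·√(gD⁵h_f/L)·ln[ε/(3.7D) + √(3.17ν²L/(gD³h_f))]
√(gD⁵h_f/L) = √(9.81·0.191⁵·198/2400) = 0.01434
ε/(3.7D) = 0.00125; √(3.17ν²L/(gD³h_f)) = 3.84×10^-5
Q = -0.965·0.01434·ln(0.001284) = 0.09216 m³/s
Check: V = 3.22 m/s, Re = 3.79×10^5, f = 0.03001, h_f = 199 m ≈ 198 m ✓

Q ≈ 0.0922 m³/s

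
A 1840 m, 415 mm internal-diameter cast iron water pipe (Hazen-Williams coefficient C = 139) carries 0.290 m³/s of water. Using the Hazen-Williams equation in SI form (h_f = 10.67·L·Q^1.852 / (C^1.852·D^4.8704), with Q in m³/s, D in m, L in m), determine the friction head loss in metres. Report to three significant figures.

h_f ≈ 15.4 m

h_f = 10.67·1840·0.290^1.852 / (139^1.852·0.415^4.8704) = 15.44 m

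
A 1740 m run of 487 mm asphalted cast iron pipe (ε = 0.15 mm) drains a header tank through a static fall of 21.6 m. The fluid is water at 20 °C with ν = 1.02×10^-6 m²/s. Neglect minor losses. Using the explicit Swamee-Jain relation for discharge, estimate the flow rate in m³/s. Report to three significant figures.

Q ≈ 0.514 m³/s

Swamee-Jain (Type II): Q = -0.965·√(gD⁵h_f/L)·ln[ε/(3.7D) + √(3.17ν²L/(gD³h_f))]
√(gD⁵h_f/L) = √(9.81·0.487⁵·21.6/1740) = 0.05776
ε/(3.7D) = 8.32×10^-5; √(3.17ν²L/(gD³h_f)) = 1.53×10^-5
Q = -0.965·0.05776·ln(9.856×10^-5) = 0.5142 m³/s
Check: V = 2.76 m/s, Re = 1.32×10^6, f = 0.01566, h_f = 21.7 m ≈ 21.6 m ✓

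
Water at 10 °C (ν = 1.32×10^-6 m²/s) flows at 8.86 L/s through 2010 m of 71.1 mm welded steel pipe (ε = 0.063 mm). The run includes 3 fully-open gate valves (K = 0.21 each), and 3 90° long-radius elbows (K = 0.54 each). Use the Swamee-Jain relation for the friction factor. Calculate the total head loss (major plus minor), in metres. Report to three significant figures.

V = 4Q/(πD²) = 2.232 m/s; V²/2g = 0.2538 m
Re = 1.20×10^5, ε/D = 8.86×10^-4 → f = 0.02156 (Swamee-Jain)
Major: h_f = f(L/D)·V²/2g = 0.02156·28270·0.2538 = 154.7 m
Minor: ΣK = 2.25; h_m = ΣK·V²/2g = 0.5711 m
Total H_L = 154.7 + 0.5711 = 155.3 m

H_L ≈ 155 m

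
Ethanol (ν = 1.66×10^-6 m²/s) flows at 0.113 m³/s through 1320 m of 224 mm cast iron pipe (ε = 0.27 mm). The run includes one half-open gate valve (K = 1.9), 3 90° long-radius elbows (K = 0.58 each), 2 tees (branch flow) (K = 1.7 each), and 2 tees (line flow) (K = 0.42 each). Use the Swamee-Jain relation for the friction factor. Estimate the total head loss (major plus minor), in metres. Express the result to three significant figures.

V = 4Q/(πD²) = 2.867 m/s; V²/2g = 0.4191 m
Re = 3.87×10^5, ε/D = 0.00121 → f = 0.02136 (Swamee-Jain)
Major: h_f = f(L/D)·V²/2g = 0.02136·5893·0.4191 = 52.76 m
Minor: ΣK = 7.88; h_m = ΣK·V²/2g = 3.302 m
Total H_L = 52.76 + 3.302 = 56.06 m

H_L ≈ 56.1 m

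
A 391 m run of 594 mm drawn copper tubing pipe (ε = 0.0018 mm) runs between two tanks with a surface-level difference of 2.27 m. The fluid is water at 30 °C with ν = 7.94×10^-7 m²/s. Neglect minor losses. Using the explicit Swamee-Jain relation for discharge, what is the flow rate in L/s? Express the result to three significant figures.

Q ≈ 701 L/s

Swamee-Jain (Type II): Q = -0.965·√(gD⁵h_f/L)·ln[ε/(3.7D) + √(3.17ν²L/(gD³h_f))]
√(gD⁵h_f/L) = √(9.81·0.594⁵·2.27/391) = 0.06490
ε/(3.7D) = 8.19×10^-7; √(3.17ν²L/(gD³h_f)) = 1.29×10^-5
Q = -0.965·0.06490·ln(1.376×10^-5) = 0.7010 m³/s
Check: V = 2.53 m/s, Re = 1.89×10^6, f = 0.01057, h_f = 2.27 m ≈ 2.27 m ✓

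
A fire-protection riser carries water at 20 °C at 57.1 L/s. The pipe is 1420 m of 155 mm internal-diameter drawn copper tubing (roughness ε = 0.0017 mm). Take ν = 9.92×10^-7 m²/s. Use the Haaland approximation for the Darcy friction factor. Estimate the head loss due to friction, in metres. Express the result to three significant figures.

V = 4Q/(πD²) = 4·0.0571/(π·0.155²) = 3.026 m/s
Re = VD/ν = 3.026·0.155/9.92×10^-7 = 4.73×10^5 → turbulent
ε/D = 0.0017/155 = 1.10×10^-5
Haaland: f = 0.01331
h_f = f(L/D)V²/(2g) = 0.01331·(1420/0.155)·3.026²/(2·9.81) = 56.93 m

h_f ≈ 56.9 m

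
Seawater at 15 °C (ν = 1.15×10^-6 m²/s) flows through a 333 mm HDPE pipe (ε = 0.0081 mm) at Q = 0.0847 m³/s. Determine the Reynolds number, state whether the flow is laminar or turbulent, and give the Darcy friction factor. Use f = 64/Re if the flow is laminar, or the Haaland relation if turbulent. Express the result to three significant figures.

Re ≈ 2.82×10^5; turbulent; f ≈ 0.0147

V = 4Q/(πD²) = 0.9725 m/s
Re = VD/ν = 0.9725·0.333/1.15×10^-6 = 2.82×10^5
Re > 4000 → turbulent; ε/D = 2.43×10^-5
Haaland: f = 0.01471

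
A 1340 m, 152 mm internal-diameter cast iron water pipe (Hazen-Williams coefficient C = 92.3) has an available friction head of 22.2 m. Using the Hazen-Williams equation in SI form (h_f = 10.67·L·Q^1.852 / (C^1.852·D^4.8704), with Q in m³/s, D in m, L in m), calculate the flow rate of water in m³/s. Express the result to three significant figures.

Q ≈ 0.0198 m³/s

Rearranging: Q = [h_f·C^1.852·D^4.8704 / (10.67·L)]^(1/1.852)
Q = [22.2·92.3^1.852·0.152^4.8704 / (10.67·1340)]^0.540 = 0.01981 m³/s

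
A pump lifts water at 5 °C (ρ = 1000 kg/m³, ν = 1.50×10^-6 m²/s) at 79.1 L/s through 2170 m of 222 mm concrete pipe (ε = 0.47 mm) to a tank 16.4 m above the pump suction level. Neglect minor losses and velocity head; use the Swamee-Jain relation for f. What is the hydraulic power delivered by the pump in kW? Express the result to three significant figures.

V = 4Q/(πD²) = 2.044 m/s; Re = 3.02×10^5; ε/D = 0.00212; f = 0.02450
h_f = f(L/D)V²/2g = 50.97 m
Total head H = z + h_f = 16.4 + 50.97 = 67.37 m
P_hyd = ρgQH = 1000·9.81·0.0791·67.37 = 52.28 kW

P_hyd ≈ 52.3 kW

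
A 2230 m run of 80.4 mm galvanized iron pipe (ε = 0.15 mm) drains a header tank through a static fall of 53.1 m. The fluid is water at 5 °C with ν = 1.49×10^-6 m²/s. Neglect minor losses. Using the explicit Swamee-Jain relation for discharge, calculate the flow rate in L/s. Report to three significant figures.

Swamee-Jain (Type II): Q = -0.965·√(gD⁵h_f/L)·ln[ε/(3.7D) + √(3.17ν²L/(gD³h_f))]
√(gD⁵h_f/L) = √(9.81·0.0804⁵·53.1/2230) = 8.859×10^-4
ε/(3.7D) = 5.04×10^-4; √(3.17ν²L/(gD³h_f)) = 2.41×10^-4
Q = -0.965·8.859×10^-4·ln(7.450×10^-4) = 0.006157 m³/s
Check: V = 1.21 m/s, Re = 6.54×10^4, f = 0.02579, h_f = 53.6 m ≈ 53.1 m ✓

Q ≈ 6.16 L/s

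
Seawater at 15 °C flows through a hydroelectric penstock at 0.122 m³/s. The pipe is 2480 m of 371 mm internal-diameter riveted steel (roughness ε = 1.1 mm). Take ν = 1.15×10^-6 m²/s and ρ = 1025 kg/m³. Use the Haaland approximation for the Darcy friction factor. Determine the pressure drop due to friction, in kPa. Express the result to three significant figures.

Δp ≈ 115 kPa

V = 4Q/(πD²) = 4·0.122/(π·0.371²) = 1.129 m/s
Re = VD/ν = 1.129·0.371/1.15×10^-6 = 3.64×10^5 → turbulent
ε/D = 1.1/371 = 0.00296
Haaland: f = 0.02647
h_f = f(L/D)V²/(2g) = 0.02647·(2480/0.371)·1.129²/(2·9.81) = 11.49 m
Δp = ρg·h_f = 1025·9.81·11.49 = 115.5 kPa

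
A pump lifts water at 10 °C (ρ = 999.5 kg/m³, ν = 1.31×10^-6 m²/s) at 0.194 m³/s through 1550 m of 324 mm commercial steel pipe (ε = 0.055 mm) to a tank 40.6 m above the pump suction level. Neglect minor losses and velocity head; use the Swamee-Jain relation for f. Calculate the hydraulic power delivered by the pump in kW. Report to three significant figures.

P_hyd ≈ 116 kW

V = 4Q/(πD²) = 2.353 m/s; Re = 5.82×10^5; ε/D = 1.70×10^-4; f = 0.01501
h_f = f(L/D)V²/2g = 20.27 m
Total head H = z + h_f = 40.6 + 20.27 = 60.87 m
P_hyd = ρgQH = 999.5·9.81·0.194·60.87 = 115.8 kW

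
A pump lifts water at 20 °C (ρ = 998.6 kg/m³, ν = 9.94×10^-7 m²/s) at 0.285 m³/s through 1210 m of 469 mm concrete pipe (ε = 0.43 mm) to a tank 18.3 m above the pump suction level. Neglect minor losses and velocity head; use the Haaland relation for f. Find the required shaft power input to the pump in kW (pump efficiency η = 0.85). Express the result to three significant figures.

V = 4Q/(πD²) = 1.650 m/s; Re = 7.78×10^5; ε/D = 9.17×10^-4; f = 0.01963
h_f = f(L/D)V²/2g = 7.024 m
Total head H = z + h_f = 18.3 + 7.024 = 25.32 m
P_hyd = ρgQH = 998.6·9.81·0.285·25.32 = 70.70 kW
P_shaft = P_hyd/η = 70.70/0.85 = 83.18 kW

P_shaft ≈ 83.2 kW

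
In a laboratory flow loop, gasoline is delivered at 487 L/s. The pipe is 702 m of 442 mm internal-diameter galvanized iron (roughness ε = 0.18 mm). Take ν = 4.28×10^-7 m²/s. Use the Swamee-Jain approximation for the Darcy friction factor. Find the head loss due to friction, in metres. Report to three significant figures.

V = 4Q/(πD²) = 4·0.487/(π·0.442²) = 3.174 m/s
Re = VD/ν = 3.174·0.442/4.28×10^-7 = 3.28×10^6 → turbulent
ε/D = 0.18/442 = 4.07×10^-4
Swamee-Jain: f = 0.01620
h_f = f(L/D)V²/(2g) = 0.01620·(702/0.442)·3.174²/(2·9.81) = 13.21 m

h_f ≈ 13.2 m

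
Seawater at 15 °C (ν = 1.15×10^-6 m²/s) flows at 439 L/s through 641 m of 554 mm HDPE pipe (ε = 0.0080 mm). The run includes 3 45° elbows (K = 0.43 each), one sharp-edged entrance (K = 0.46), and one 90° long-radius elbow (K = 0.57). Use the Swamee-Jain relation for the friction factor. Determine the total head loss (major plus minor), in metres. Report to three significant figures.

H_L ≈ 2.78 m

V = 4Q/(πD²) = 1.821 m/s; V²/2g = 0.1690 m
Re = 8.77×10^5, ε/D = 1.44×10^-5 → f = 0.01219 (Swamee-Jain)
Major: h_f = f(L/D)·V²/2g = 0.01219·1157·0.1690 = 2.384 m
Minor: ΣK = 2.32; h_m = ΣK·V²/2g = 0.3922 m
Total H_L = 2.384 + 0.3922 = 2.777 m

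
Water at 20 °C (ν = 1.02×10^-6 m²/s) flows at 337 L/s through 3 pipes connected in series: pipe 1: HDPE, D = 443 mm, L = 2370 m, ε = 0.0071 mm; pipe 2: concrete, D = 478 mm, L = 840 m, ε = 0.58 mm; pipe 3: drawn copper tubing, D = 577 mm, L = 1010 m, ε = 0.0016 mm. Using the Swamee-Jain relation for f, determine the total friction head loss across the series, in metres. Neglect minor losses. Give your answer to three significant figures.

Pipe 1: V = 2.186 m/s, Re = 9.50×10^5, ε/D = 1.60×10^-5, f = 0.01208, h_1 = f(L/D)V²/2g = 15.75 m
Pipe 2: V = 1.878 m/s, Re = 8.80×10^5, ε/D = 0.00121, f = 0.02099, h_2 = f(L/D)V²/2g = 6.629 m
Pipe 3: V = 1.289 m/s, Re = 7.29×10^5, ε/D = 2.77×10^-6, f = 0.01231, h_3 = f(L/D)V²/2g = 1.824 m
Series → Q common, losses add: H = Σh = 24.20 m

H ≈ 24.2 m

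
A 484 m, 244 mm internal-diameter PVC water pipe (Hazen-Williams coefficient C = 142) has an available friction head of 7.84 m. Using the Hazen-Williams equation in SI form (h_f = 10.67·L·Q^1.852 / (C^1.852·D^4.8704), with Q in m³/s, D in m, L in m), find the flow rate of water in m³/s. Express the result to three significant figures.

Q ≈ 0.105 m³/s

Rearranging: Q = [h_f·C^1.852·D^4.8704 / (10.67·L)]^(1/1.852)
Q = [7.84·142^1.852·0.244^4.8704 / (10.67·484)]^0.540 = 0.1045 m³/s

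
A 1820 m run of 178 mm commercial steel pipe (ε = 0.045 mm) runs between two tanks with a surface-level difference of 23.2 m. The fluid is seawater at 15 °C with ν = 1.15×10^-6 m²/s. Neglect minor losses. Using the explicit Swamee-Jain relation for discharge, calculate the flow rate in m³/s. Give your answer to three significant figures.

Q ≈ 0.0403 m³/s

Swamee-Jain (Type II): Q = -0.965·√(gD⁵h_f/L)·ln[ε/(3.7D) + √(3.17ν²L/(gD³h_f))]
√(gD⁵h_f/L) = √(9.81·0.178⁵·23.2/1820) = 0.004727
ε/(3.7D) = 6.83×10^-5; √(3.17ν²L/(gD³h_f)) = 7.71×10^-5
Q = -0.965·0.004727·ln(1.454×10^-4) = 0.04031 m³/s
Check: V = 1.62 m/s, Re = 2.51×10^5, f = 0.01704, h_f = 23.3 m ≈ 23.2 m ✓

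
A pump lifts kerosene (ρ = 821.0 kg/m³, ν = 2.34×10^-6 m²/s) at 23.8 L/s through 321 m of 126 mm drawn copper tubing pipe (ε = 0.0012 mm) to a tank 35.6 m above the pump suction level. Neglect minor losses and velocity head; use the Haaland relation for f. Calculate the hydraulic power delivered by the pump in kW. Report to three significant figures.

P_hyd ≈ 8.43 kW

V = 4Q/(πD²) = 1.909 m/s; Re = 1.03×10^5; ε/D = 9.52×10^-6; f = 0.01776
h_f = f(L/D)V²/2g = 8.401 m
Total head H = z + h_f = 35.6 + 8.401 = 44.00 m
P_hyd = ρgQH = 821.0·9.81·0.0238·44.00 = 8.434 kW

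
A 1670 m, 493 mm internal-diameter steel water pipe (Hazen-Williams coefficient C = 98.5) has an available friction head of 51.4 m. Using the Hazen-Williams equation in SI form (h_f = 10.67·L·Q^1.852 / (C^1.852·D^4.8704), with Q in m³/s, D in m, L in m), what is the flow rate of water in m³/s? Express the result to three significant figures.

Rearranging: Q = [h_f·C^1.852·D^4.8704 / (10.67·L)]^(1/1.852)
Q = [51.4·98.5^1.852·0.493^4.8704 / (10.67·1670)]^0.540 = 0.6520 m³/s

Q ≈ 0.652 m³/s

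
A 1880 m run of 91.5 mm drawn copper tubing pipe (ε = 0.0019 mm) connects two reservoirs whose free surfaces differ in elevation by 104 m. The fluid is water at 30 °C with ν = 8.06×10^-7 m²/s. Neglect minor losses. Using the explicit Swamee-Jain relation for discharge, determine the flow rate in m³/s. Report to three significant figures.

Q ≈ 0.0171 m³/s

Swamee-Jain (Type II): Q = -0.965·√(gD⁵h_f/L)·ln[ε/(3.7D) + √(3.17ν²L/(gD³h_f))]
√(gD⁵h_f/L) = √(9.81·0.0915⁵·104/1880) = 0.001866
ε/(3.7D) = 5.61×10^-6; √(3.17ν²L/(gD³h_f)) = 7.04×10^-5
Q = -0.965·0.001866·ln(7.599×10^-5) = 0.01708 m³/s
Check: V = 2.60 m/s, Re = 2.95×10^5, f = 0.01466, h_f = 104 m ≈ 104 m ✓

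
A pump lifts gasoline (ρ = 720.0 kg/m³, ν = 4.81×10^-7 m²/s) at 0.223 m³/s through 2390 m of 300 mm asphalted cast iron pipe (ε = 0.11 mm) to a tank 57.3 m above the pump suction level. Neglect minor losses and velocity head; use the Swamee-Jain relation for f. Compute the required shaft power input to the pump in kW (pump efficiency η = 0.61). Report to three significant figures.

V = 4Q/(πD²) = 3.155 m/s; Re = 1.97×10^6; ε/D = 3.67×10^-4; f = 0.01600
h_f = f(L/D)V²/2g = 64.67 m
Total head H = z + h_f = 57.3 + 64.67 = 122.0 m
P_hyd = ρgQH = 720.0·9.81·0.223·122.0 = 192.1 kW
P_shaft = P_hyd/η = 192.1/0.61 = 314.9 kW

P_shaft ≈ 315 kW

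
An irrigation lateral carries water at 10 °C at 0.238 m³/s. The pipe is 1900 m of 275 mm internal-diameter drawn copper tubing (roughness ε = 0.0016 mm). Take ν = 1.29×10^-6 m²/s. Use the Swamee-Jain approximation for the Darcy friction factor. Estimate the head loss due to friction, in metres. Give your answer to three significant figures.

h_f ≈ 68.1 m

V = 4Q/(πD²) = 4·0.238/(π·0.275²) = 4.007 m/s
Re = VD/ν = 4.007·0.275/1.29×10^-6 = 8.54×10^5 → turbulent
ε/D = 0.0016/275 = 5.82×10^-6
Swamee-Jain: f = 0.01205
h_f = f(L/D)V²/(2g) = 0.01205·(1900/0.275)·4.007²/(2·9.81) = 68.15 m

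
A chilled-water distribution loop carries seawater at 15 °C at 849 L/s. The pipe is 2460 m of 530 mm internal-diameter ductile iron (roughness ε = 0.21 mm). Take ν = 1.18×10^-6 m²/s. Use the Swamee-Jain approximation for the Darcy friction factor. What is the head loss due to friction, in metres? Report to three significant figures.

h_f ≈ 57.1 m

V = 4Q/(πD²) = 4·0.849/(π·0.530²) = 3.848 m/s
Re = VD/ν = 3.848·0.530/1.18×10^-6 = 1.73×10^6 → turbulent
ε/D = 0.21/530 = 3.96×10^-4
Swamee-Jain: f = 0.01629
h_f = f(L/D)V²/(2g) = 0.01629·(2460/0.530)·3.848²/(2·9.81) = 57.08 m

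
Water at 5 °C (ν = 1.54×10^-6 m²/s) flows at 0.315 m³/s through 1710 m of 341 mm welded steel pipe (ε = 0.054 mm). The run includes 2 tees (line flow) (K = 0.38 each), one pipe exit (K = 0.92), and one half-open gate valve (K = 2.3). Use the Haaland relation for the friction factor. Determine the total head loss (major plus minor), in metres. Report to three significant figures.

V = 4Q/(πD²) = 3.449 m/s; V²/2g = 0.6064 m
Re = 7.64×10^5, ε/D = 1.58×10^-4 → f = 0.01437 (Haaland)
Major: h_f = f(L/D)·V²/2g = 0.01437·5015·0.6064 = 43.69 m
Minor: ΣK = 3.98; h_m = ΣK·V²/2g = 2.413 m
Total H_L = 43.69 + 2.413 = 46.10 m

H_L ≈ 46.1 m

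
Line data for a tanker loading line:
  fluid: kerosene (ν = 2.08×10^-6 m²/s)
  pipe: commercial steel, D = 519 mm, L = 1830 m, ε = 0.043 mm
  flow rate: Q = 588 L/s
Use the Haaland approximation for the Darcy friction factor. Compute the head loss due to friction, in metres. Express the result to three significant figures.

h_f ≈ 18.8 m

V = 4Q/(πD²) = 4·0.588/(π·0.519²) = 2.779 m/s
Re = VD/ν = 2.779·0.519/2.08×10^-6 = 6.94×10^5 → turbulent
ε/D = 0.043/519 = 8.29×10^-5
Haaland: f = 0.01354
h_f = f(L/D)V²/(2g) = 0.01354·(1830/0.519)·2.779²/(2·9.81) = 18.80 m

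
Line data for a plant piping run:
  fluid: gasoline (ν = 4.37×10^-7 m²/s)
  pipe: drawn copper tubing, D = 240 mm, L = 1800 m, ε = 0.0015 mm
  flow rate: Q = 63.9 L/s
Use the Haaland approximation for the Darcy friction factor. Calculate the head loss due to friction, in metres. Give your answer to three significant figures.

V = 4Q/(πD²) = 4·0.0639/(π·0.240²) = 1.413 m/s
Re = VD/ν = 1.413·0.240/4.37×10^-7 = 7.76×10^5 → turbulent
ε/D = 0.0015/240 = 6.25×10^-6
Haaland: f = 0.01219
h_f = f(L/D)V²/(2g) = 0.01219·(1800/0.240)·1.413²/(2·9.81) = 9.296 m

h_f ≈ 9.30 m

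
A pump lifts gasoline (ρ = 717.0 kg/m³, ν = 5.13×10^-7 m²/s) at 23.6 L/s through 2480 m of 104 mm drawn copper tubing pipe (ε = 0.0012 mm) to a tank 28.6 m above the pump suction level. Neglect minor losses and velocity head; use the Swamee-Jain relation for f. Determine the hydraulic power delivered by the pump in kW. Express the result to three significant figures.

V = 4Q/(πD²) = 2.778 m/s; Re = 5.63×10^5; ε/D = 1.15×10^-5; f = 0.01302
h_f = f(L/D)V²/2g = 122.1 m
Total head H = z + h_f = 28.6 + 122.1 = 150.7 m
P_hyd = ρgQH = 717.0·9.81·0.0236·150.7 = 25.01 kW

P_hyd ≈ 25.0 kW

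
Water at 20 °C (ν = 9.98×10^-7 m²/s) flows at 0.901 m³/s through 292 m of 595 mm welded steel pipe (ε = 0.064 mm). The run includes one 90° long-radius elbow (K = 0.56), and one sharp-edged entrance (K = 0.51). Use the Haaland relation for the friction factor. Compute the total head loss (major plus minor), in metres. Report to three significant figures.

H_L ≈ 3.96 m

V = 4Q/(πD²) = 3.240 m/s; V²/2g = 0.5352 m
Re = 1.93×10^6, ε/D = 1.08×10^-4 → f = 0.01289 (Haaland)
Major: h_f = f(L/D)·V²/2g = 0.01289·490.8·0.5352 = 3.386 m
Minor: ΣK = 1.07; h_m = ΣK·V²/2g = 0.5726 m
Total H_L = 3.386 + 0.5726 = 3.958 m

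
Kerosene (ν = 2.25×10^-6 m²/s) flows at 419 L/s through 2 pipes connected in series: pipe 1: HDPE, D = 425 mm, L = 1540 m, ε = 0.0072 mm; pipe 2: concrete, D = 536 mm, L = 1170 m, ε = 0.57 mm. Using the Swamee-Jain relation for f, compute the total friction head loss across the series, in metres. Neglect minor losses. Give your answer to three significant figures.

Pipe 1: V = 2.954 m/s, Re = 5.58×10^5, ε/D = 1.69×10^-5, f = 0.01313, h_1 = f(L/D)V²/2g = 21.15 m
Pipe 2: V = 1.857 m/s, Re = 4.42×10^5, ε/D = 0.00106, f = 0.02070, h_2 = f(L/D)V²/2g = 7.943 m
Series → Q common, losses add: H = Σh = 29.09 m

H ≈ 29.1 m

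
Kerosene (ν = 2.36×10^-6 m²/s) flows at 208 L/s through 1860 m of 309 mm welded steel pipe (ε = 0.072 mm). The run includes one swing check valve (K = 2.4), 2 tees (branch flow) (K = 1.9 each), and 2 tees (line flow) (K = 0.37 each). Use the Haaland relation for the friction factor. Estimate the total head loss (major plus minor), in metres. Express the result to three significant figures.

V = 4Q/(πD²) = 2.774 m/s; V²/2g = 0.3921 m
Re = 3.63×10^5, ε/D = 2.33×10^-4 → f = 0.01601 (Haaland)
Major: h_f = f(L/D)·V²/2g = 0.01601·6019·0.3921 = 37.80 m
Minor: ΣK = 6.94; h_m = ΣK·V²/2g = 2.721 m
Total H_L = 37.80 + 2.721 = 40.52 m

H_L ≈ 40.5 m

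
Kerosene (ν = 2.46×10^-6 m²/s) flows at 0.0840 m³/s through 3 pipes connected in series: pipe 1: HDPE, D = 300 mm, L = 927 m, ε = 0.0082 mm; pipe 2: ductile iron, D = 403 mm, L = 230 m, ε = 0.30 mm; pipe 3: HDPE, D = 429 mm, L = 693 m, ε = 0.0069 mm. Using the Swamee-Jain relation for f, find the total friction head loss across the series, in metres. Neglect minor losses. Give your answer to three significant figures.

Pipe 1: V = 1.188 m/s, Re = 1.45×10^5, ε/D = 2.73×10^-5, f = 0.01676, h_1 = f(L/D)V²/2g = 3.728 m
Pipe 2: V = 0.6585 m/s, Re = 1.08×10^5, ε/D = 7.44×10^-4, f = 0.02124, h_2 = f(L/D)V²/2g = 0.2679 m
Pipe 3: V = 0.5811 m/s, Re = 1.01×10^5, ε/D = 1.61×10^-5, f = 0.01791, h_3 = f(L/D)V²/2g = 0.4981 m
Series → Q common, losses add: H = Σh = 4.494 m

H ≈ 4.49 m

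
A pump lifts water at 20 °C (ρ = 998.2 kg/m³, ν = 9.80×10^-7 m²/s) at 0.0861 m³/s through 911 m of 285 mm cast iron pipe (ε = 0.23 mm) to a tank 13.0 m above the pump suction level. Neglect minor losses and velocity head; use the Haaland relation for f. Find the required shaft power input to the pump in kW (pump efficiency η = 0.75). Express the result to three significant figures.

V = 4Q/(πD²) = 1.350 m/s; Re = 3.93×10^5; ε/D = 8.07×10^-4; f = 0.01945
h_f = f(L/D)V²/2g = 5.772 m
Total head H = z + h_f = 13.0 + 5.772 = 18.77 m
P_hyd = ρgQH = 998.2·9.81·0.0861·18.77 = 15.83 kW
P_shaft = P_hyd/η = 15.83/0.75 = 21.10 kW

P_shaft ≈ 21.1 kW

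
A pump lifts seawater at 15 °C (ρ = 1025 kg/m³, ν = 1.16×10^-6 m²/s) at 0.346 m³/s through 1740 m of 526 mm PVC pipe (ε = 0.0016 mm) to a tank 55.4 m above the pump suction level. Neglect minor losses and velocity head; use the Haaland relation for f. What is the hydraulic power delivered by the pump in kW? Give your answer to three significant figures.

V = 4Q/(πD²) = 1.592 m/s; Re = 7.22×10^5; ε/D = 3.04×10^-6; f = 0.01229
h_f = f(L/D)V²/2g = 5.253 m
Total head H = z + h_f = 55.4 + 5.253 = 60.65 m
P_hyd = ρgQH = 1025·9.81·0.346·60.65 = 211.0 kW

P_hyd ≈ 211 kW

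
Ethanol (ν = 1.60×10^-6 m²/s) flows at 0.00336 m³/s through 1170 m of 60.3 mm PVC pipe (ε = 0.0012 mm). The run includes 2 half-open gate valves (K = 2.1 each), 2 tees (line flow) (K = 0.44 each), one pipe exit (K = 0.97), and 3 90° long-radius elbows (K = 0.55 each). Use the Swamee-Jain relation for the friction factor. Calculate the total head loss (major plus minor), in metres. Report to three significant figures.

H_L ≈ 29.9 m

V = 4Q/(πD²) = 1.177 m/s; V²/2g = 0.07056 m
Re = 4.43×10^4, ε/D = 1.99×10^-5 → f = 0.02141 (Swamee-Jain)
Major: h_f = f(L/D)·V²/2g = 0.02141·19403·0.07056 = 29.31 m
Minor: ΣK = 7.70; h_m = ΣK·V²/2g = 0.5433 m
Total H_L = 29.31 + 0.5433 = 29.85 m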